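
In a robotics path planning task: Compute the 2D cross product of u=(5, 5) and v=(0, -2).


u x v = u_x*v_y - u_y*v_x = 5*(-2) - 5*0
= (-10) - 0 = -10

-10


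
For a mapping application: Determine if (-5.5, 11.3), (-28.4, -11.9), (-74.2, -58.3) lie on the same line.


Cross product: ((-28.4)-(-5.5))*((-58.3)-11.3) - ((-11.9)-11.3)*((-74.2)-(-5.5))
= 0

Yes, collinear


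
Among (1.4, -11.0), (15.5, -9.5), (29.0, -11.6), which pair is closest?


d(P0,P1) = 14.1796, d(P0,P2) = 27.6065, d(P1,P2) = 13.6624
Closest: P1 and P2

Closest pair: (15.5, -9.5) and (29.0, -11.6), distance = 13.6624


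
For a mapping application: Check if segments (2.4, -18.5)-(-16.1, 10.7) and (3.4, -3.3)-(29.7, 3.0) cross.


Cross products: d1=-393.46, d2=491.05, d3=-310.4, d4=-1194.91
d1*d2 < 0 and d3*d4 < 0? no

No, they don't intersect


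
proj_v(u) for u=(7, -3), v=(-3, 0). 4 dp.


u.v = -21, |v| = sqrt(9) = 3
Scalar projection = u.v / |v| = -21 / sqrt(9) = -7

-7


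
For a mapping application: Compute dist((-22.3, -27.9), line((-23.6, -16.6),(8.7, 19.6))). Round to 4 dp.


|cross product| = 412.05
|line direction| = sqrt(2353.73) = 48.5153
Distance = 412.05/sqrt(2353.73) = 8.4932

8.4932


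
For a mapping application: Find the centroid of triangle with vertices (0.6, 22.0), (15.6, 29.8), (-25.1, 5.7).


Centroid = ((x_A+x_B+x_C)/3, (y_A+y_B+y_C)/3)
= ((0.6+15.6+(-25.1))/3, (22+29.8+5.7)/3)
= (-2.9667, 19.1667)

(-2.9667, 19.1667)


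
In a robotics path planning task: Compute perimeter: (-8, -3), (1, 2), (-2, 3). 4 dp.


Sides: (-8, -3)->(1, 2): sqrt(106) = 10.29563, (1, 2)->(-2, 3): sqrt(10) = 3.162278, (-2, 3)->(-8, -3): sqrt(72) = 8.485281
Sum = 21.943189
Perimeter = 21.9432

21.9432


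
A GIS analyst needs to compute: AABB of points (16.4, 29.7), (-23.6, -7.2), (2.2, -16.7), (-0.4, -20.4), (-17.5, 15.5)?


x range: [-23.6, 16.4]
y range: [-20.4, 29.7]
Bounding box: (-23.6,-20.4) to (16.4,29.7)

(-23.6,-20.4) to (16.4,29.7)


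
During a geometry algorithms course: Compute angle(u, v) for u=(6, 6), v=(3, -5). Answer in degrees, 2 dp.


u.v = -12, |u| = sqrt(72) = 8.4853, |v| = sqrt(34) = 5.831
cos(theta) = u.v/(|u||v|) = -12/sqrt(2448) = -0.242536
theta = acos(-0.242536) = 104.04 degrees

104.04 degrees


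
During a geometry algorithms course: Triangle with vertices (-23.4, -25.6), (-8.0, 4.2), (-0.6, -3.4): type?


Side lengths squared: AB^2=1125.2, BC^2=112.52, CA^2=1012.68
Sorted: [112.52, 1012.68, 1125.2]
By sides: Scalene, By angles: Right

Scalene, Right


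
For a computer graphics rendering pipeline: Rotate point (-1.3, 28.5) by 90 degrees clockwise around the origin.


90° CW: (x,y) -> (y, -x)
(-1.3,28.5) -> (28.5, 1.3)

(28.5, 1.3)


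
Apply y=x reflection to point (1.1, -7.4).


Reflection over y=x: (x,y) -> (y,x)
(1.1, -7.4) -> (-7.4, 1.1)

(-7.4, 1.1)


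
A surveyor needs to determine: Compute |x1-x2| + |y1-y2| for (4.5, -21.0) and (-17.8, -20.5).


|4.5-(-17.8)| + |(-21)-(-20.5)| = 22.3 + 0.5 = 22.8

22.8


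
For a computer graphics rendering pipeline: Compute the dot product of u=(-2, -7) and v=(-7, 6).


u . v = u_x*v_x + u_y*v_y = (-2)*(-7) + (-7)*6
= 14 + (-42) = -28

-28


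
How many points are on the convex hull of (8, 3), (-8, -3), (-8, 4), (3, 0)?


Convex hull vertices (CCW): (-8, -3), (3, 0), (8, 3), (-8, 4)
Count = 4

4


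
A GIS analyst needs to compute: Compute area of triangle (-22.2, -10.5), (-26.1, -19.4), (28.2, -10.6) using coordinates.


Area = |x_A(y_B-y_C) + x_B(y_C-y_A) + x_C(y_A-y_B)|/2
= |195.36 + 2.61 + 250.98|/2
= 448.95/2 = 224.475

224.475


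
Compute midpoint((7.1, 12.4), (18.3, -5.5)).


M = ((7.1+18.3)/2, (12.4+(-5.5))/2)
= (12.7, 3.45)

(12.7, 3.45)


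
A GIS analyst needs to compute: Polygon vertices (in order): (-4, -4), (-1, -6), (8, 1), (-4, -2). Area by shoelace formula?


Shoelace sum: ((-4)*(-6) - (-1)*(-4)) + ((-1)*1 - 8*(-6)) + (8*(-2) - (-4)*1) + ((-4)*(-4) - (-4)*(-2))
= 63
Area = |63|/2 = 31.5

31.5


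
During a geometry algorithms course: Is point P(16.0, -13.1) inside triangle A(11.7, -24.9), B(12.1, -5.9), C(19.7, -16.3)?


Cross products: AB x AP = -76.98, BC x BP = -14.16, CA x CP = -57.42
All same sign? yes

Yes, inside


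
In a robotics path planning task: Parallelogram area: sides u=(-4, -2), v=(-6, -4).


|u x v| = |(-4)*(-4) - (-2)*(-6)|
= |16 - 12| = 4

4


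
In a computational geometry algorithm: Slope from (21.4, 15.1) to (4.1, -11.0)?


slope = (y2-y1)/(x2-x1) = ((-11)-15.1)/(4.1-21.4) = (-26.1)/(-17.3) = 1.5087

1.5087


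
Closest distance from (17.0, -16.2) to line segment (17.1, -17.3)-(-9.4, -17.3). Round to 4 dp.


Project P onto AB: t = 0.0038 (clamped to [0,1])
Closest point on segment: (17, -17.3)
Distance: 1.1

1.1


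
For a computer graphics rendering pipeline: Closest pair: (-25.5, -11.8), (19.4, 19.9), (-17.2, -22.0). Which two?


d(P0,P1) = 54.9627, d(P0,P2) = 13.1503, d(P1,P2) = 55.6343
Closest: P0 and P2

Closest pair: (-25.5, -11.8) and (-17.2, -22.0), distance = 13.1503


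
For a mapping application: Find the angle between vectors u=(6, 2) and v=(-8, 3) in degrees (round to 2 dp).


u.v = -42, |u| = sqrt(40) = 6.3246, |v| = sqrt(73) = 8.544
cos(theta) = u.v/(|u||v|) = -42/sqrt(2920) = -0.777245
theta = acos(-0.777245) = 141.01 degrees

141.01 degrees


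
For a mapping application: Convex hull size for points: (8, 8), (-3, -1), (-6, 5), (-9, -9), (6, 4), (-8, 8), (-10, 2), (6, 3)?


Convex hull vertices (CCW): (-10, 2), (-9, -9), (6, 3), (8, 8), (-8, 8)
Count = 5

5


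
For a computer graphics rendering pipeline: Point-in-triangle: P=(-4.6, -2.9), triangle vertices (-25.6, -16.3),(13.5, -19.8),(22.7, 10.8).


Cross products: AB x AP = 597.44, BC x BP = 709.34, CA x CP = -78.12
All same sign? no

No, outside


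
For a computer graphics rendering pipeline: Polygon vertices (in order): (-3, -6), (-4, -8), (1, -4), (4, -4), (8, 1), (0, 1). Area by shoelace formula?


Shoelace sum: ((-3)*(-8) - (-4)*(-6)) + ((-4)*(-4) - 1*(-8)) + (1*(-4) - 4*(-4)) + (4*1 - 8*(-4)) + (8*1 - 0*1) + (0*(-6) - (-3)*1)
= 83
Area = |83|/2 = 41.5

41.5


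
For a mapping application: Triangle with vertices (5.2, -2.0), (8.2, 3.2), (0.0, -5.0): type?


Side lengths squared: AB^2=36.04, BC^2=134.48, CA^2=36.04
Sorted: [36.04, 36.04, 134.48]
By sides: Isosceles, By angles: Obtuse

Isosceles, Obtuse


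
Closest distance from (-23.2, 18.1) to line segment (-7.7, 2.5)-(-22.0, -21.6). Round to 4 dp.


Project P onto AB: t = 0 (clamped to [0,1])
Closest point on segment: (-7.7, 2.5)
Distance: 21.9911

21.9911


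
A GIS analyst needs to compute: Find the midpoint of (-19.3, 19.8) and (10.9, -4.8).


M = (((-19.3)+10.9)/2, (19.8+(-4.8))/2)
= (-4.2, 7.5)

(-4.2, 7.5)


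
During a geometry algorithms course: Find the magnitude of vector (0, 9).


|u| = sqrt(0^2 + 9^2) = sqrt(81) = 9

9


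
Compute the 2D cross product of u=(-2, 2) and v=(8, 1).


u x v = u_x*v_y - u_y*v_x = (-2)*1 - 2*8
= (-2) - 16 = -18

-18


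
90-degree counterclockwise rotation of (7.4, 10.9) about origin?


90° CCW: (x,y) -> (-y, x)
(7.4,10.9) -> (-10.9, 7.4)

(-10.9, 7.4)


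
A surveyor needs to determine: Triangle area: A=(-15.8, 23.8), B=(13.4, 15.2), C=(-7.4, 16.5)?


Area = |x_A(y_B-y_C) + x_B(y_C-y_A) + x_C(y_A-y_B)|/2
= |20.54 + (-97.82) + (-63.64)|/2
= 140.92/2 = 70.46

70.46


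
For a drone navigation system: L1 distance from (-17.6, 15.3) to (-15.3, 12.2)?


|(-17.6)-(-15.3)| + |15.3-12.2| = 2.3 + 3.1 = 5.4

5.4


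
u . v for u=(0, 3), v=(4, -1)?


u . v = u_x*v_x + u_y*v_y = 0*4 + 3*(-1)
= 0 + (-3) = -3

-3


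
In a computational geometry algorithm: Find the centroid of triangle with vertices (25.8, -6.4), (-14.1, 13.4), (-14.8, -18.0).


Centroid = ((x_A+x_B+x_C)/3, (y_A+y_B+y_C)/3)
= ((25.8+(-14.1)+(-14.8))/3, ((-6.4)+13.4+(-18))/3)
= (-1.0333, -3.6667)

(-1.0333, -3.6667)


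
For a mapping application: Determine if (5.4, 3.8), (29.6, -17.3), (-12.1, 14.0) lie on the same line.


Cross product: (29.6-5.4)*(14-3.8) - ((-17.3)-3.8)*((-12.1)-5.4)
= -122.41

No, not collinear


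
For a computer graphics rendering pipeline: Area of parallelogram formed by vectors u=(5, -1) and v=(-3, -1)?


|u x v| = |5*(-1) - (-1)*(-3)|
= |(-5) - 3| = 8

8


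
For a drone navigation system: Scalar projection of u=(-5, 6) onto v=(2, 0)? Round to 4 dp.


u.v = -10, |v| = sqrt(4) = 2
Scalar projection = u.v / |v| = -10 / sqrt(4) = -5

-5


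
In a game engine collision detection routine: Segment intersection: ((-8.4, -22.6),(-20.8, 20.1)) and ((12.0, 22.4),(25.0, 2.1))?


Cross products: d1=-999.12, d2=-695.74, d3=-1429.08, d4=-1732.46
d1*d2 < 0 and d3*d4 < 0? no

No, they don't intersect


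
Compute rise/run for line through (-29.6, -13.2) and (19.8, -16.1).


slope = (y2-y1)/(x2-x1) = ((-16.1)-(-13.2))/(19.8-(-29.6)) = (-2.9)/49.4 = -0.0587

-0.0587


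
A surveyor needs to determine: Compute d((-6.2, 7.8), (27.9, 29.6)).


dx=34.1, dy=21.8
d^2 = 34.1^2 + 21.8^2 = 1638.05
d = sqrt(1638.05) = 40.4728

40.4728


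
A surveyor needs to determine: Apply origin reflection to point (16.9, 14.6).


Reflection over origin: (x,y) -> (-x,-y)
(16.9, 14.6) -> (-16.9, -14.6)

(-16.9, -14.6)


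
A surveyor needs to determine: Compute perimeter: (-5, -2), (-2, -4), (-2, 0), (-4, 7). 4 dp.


Sides: (-5, -2)->(-2, -4): sqrt(13) = 3.605551, (-2, -4)->(-2, 0): sqrt(16) = 4, (-2, 0)->(-4, 7): sqrt(53) = 7.28011, (-4, 7)->(-5, -2): sqrt(82) = 9.055385
Sum = 23.941046
Perimeter = 23.941

23.941


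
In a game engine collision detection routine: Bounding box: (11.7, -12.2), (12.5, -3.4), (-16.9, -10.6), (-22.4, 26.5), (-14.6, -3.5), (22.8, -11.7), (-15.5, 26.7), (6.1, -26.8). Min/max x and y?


x range: [-22.4, 22.8]
y range: [-26.8, 26.7]
Bounding box: (-22.4,-26.8) to (22.8,26.7)

(-22.4,-26.8) to (22.8,26.7)


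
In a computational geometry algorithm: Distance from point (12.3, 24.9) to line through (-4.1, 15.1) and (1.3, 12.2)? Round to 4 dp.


|cross product| = 100.48
|line direction| = sqrt(37.57) = 6.1294
Distance = 100.48/sqrt(37.57) = 16.393

16.393


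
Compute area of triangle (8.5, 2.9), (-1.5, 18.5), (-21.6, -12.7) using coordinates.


Area = |x_A(y_B-y_C) + x_B(y_C-y_A) + x_C(y_A-y_B)|/2
= |265.2 + 23.4 + 336.96|/2
= 625.56/2 = 312.78

312.78


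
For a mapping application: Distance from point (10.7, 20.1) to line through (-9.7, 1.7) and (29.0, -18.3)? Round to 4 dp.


|cross product| = 1120.08
|line direction| = sqrt(1897.69) = 43.5625
Distance = 1120.08/sqrt(1897.69) = 25.712

25.712


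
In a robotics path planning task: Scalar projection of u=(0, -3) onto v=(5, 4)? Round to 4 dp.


u.v = -12, |v| = sqrt(41) = 6.4031
Scalar projection = u.v / |v| = -12 / sqrt(41) = -1.8741

-1.8741


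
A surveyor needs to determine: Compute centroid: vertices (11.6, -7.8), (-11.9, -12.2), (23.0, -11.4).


Centroid = ((x_A+x_B+x_C)/3, (y_A+y_B+y_C)/3)
= ((11.6+(-11.9)+23)/3, ((-7.8)+(-12.2)+(-11.4))/3)
= (7.5667, -10.4667)

(7.5667, -10.4667)


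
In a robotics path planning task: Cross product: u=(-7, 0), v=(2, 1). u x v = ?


u x v = u_x*v_y - u_y*v_x = (-7)*1 - 0*2
= (-7) - 0 = -7

-7


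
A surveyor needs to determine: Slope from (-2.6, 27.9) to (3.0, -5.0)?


slope = (y2-y1)/(x2-x1) = ((-5)-27.9)/(3-(-2.6)) = (-32.9)/5.6 = -5.875

-5.875


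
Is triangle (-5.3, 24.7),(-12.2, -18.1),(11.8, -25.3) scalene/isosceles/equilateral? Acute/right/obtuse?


Side lengths squared: AB^2=1879.45, BC^2=627.84, CA^2=2792.41
Sorted: [627.84, 1879.45, 2792.41]
By sides: Scalene, By angles: Obtuse

Scalene, Obtuse


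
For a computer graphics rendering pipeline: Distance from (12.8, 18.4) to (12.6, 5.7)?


dx=-0.2, dy=-12.7
d^2 = (-0.2)^2 + (-12.7)^2 = 161.33
d = sqrt(161.33) = 12.7016

12.7016


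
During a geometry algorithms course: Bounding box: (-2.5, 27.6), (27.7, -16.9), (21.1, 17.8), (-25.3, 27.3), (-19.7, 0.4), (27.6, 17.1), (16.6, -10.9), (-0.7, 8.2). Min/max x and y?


x range: [-25.3, 27.7]
y range: [-16.9, 27.6]
Bounding box: (-25.3,-16.9) to (27.7,27.6)

(-25.3,-16.9) to (27.7,27.6)


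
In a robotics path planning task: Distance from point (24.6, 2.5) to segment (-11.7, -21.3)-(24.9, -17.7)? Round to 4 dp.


Project P onto AB: t = 1 (clamped to [0,1])
Closest point on segment: (24.9, -17.7)
Distance: 20.2022

20.2022


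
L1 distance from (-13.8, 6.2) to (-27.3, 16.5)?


|(-13.8)-(-27.3)| + |6.2-16.5| = 13.5 + 10.3 = 23.8

23.8


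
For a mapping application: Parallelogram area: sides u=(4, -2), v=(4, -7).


|u x v| = |4*(-7) - (-2)*4|
= |(-28) - (-8)| = 20

20


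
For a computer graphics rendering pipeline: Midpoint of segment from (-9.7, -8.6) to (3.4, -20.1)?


M = (((-9.7)+3.4)/2, ((-8.6)+(-20.1))/2)
= (-3.15, -14.35)

(-3.15, -14.35)


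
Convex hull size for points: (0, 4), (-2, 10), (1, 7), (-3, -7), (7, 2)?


Convex hull vertices (CCW): (-3, -7), (7, 2), (-2, 10)
Count = 3

3


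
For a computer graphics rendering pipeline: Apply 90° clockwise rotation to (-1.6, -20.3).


90° CW: (x,y) -> (y, -x)
(-1.6,-20.3) -> (-20.3, 1.6)

(-20.3, 1.6)


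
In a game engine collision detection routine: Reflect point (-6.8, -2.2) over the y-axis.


Reflection over y-axis: (x,y) -> (-x,y)
(-6.8, -2.2) -> (6.8, -2.2)

(6.8, -2.2)


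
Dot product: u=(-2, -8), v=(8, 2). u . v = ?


u . v = u_x*v_x + u_y*v_y = (-2)*8 + (-8)*2
= (-16) + (-16) = -32

-32


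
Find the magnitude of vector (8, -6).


|u| = sqrt(8^2 + (-6)^2) = sqrt(100) = 10

10


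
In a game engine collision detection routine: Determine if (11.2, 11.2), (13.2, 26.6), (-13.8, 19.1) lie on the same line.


Cross product: (13.2-11.2)*(19.1-11.2) - (26.6-11.2)*((-13.8)-11.2)
= 400.8

No, not collinear


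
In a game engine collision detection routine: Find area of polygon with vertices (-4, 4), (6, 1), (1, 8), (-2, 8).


Shoelace sum: ((-4)*1 - 6*4) + (6*8 - 1*1) + (1*8 - (-2)*8) + ((-2)*4 - (-4)*8)
= 67
Area = |67|/2 = 33.5

33.5


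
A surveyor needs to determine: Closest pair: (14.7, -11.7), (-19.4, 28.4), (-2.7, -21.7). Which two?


d(P0,P1) = 52.6386, d(P0,P2) = 20.0689, d(P1,P2) = 52.81
Closest: P0 and P2

Closest pair: (14.7, -11.7) and (-2.7, -21.7), distance = 20.0689


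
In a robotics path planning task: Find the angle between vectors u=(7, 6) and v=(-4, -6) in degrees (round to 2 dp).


u.v = -64, |u| = sqrt(85) = 9.2195, |v| = sqrt(52) = 7.2111
cos(theta) = u.v/(|u||v|) = -64/sqrt(4420) = -0.962651
theta = acos(-0.962651) = 164.29 degrees

164.29 degrees


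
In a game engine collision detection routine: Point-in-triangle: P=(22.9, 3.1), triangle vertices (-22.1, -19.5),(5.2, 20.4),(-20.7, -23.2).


Cross products: AB x AP = -1178.52, BC x BP = 1219.79, CA x CP = -198.14
All same sign? no

No, outside


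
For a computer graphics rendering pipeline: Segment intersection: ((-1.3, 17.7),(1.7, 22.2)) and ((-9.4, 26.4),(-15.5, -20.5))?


Cross products: d1=432.96, d2=546.21, d3=62.55, d4=-50.7
d1*d2 < 0 and d3*d4 < 0? no

No, they don't intersect


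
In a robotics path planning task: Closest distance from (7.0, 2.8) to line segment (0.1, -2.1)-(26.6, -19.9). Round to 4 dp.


Project P onto AB: t = 0.0938 (clamped to [0,1])
Closest point on segment: (2.5867, -3.7703)
Distance: 7.9149

7.9149


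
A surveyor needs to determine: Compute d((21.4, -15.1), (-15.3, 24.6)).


dx=-36.7, dy=39.7
d^2 = (-36.7)^2 + 39.7^2 = 2922.98
d = sqrt(2922.98) = 54.0646

54.0646


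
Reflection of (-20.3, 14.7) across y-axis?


Reflection over y-axis: (x,y) -> (-x,y)
(-20.3, 14.7) -> (20.3, 14.7)

(20.3, 14.7)


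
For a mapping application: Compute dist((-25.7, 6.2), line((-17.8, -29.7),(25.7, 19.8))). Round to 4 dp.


|cross product| = 1952.7
|line direction| = sqrt(4342.5) = 65.8976
Distance = 1952.7/sqrt(4342.5) = 29.6323

29.6323


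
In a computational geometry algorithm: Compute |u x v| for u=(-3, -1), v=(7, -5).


|u x v| = |(-3)*(-5) - (-1)*7|
= |15 - (-7)| = 22

22


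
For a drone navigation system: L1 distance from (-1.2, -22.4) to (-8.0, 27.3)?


|(-1.2)-(-8)| + |(-22.4)-27.3| = 6.8 + 49.7 = 56.5

56.5


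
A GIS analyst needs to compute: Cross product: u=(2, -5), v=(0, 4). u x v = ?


u x v = u_x*v_y - u_y*v_x = 2*4 - (-5)*0
= 8 - 0 = 8

8


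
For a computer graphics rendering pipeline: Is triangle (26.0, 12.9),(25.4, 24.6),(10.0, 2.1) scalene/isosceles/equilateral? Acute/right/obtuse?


Side lengths squared: AB^2=137.25, BC^2=743.41, CA^2=372.64
Sorted: [137.25, 372.64, 743.41]
By sides: Scalene, By angles: Obtuse

Scalene, Obtuse


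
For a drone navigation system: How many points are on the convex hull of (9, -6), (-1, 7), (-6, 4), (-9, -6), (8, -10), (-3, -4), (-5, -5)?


Convex hull vertices (CCW): (-9, -6), (8, -10), (9, -6), (-1, 7), (-6, 4)
Count = 5

5


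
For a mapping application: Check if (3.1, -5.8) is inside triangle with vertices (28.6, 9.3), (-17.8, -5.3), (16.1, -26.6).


Cross products: AB x AP = 328.34, BC x BP = 428.22, CA x CP = 726.7
All same sign? yes

Yes, inside


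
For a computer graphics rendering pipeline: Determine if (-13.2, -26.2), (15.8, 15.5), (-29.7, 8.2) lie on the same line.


Cross product: (15.8-(-13.2))*(8.2-(-26.2)) - (15.5-(-26.2))*((-29.7)-(-13.2))
= 1685.65

No, not collinear


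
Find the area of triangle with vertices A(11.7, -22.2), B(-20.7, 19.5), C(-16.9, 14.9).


Area = |x_A(y_B-y_C) + x_B(y_C-y_A) + x_C(y_A-y_B)|/2
= |53.82 + (-767.97) + 704.73|/2
= 9.42/2 = 4.71

4.71


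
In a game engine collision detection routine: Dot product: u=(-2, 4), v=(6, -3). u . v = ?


u . v = u_x*v_x + u_y*v_y = (-2)*6 + 4*(-3)
= (-12) + (-12) = -24

-24


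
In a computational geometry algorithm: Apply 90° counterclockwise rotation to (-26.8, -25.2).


90° CCW: (x,y) -> (-y, x)
(-26.8,-25.2) -> (25.2, -26.8)

(25.2, -26.8)


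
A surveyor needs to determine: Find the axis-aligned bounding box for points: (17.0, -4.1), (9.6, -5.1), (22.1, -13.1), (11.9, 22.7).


x range: [9.6, 22.1]
y range: [-13.1, 22.7]
Bounding box: (9.6,-13.1) to (22.1,22.7)

(9.6,-13.1) to (22.1,22.7)


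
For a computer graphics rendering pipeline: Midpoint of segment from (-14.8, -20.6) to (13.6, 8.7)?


M = (((-14.8)+13.6)/2, ((-20.6)+8.7)/2)
= (-0.6, -5.95)

(-0.6, -5.95)


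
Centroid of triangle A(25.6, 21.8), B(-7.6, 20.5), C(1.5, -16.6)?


Centroid = ((x_A+x_B+x_C)/3, (y_A+y_B+y_C)/3)
= ((25.6+(-7.6)+1.5)/3, (21.8+20.5+(-16.6))/3)
= (6.5, 8.5667)

(6.5, 8.5667)


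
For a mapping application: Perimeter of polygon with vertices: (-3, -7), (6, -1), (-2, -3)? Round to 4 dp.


Sides: (-3, -7)->(6, -1): sqrt(117) = 10.816654, (6, -1)->(-2, -3): sqrt(68) = 8.246211, (-2, -3)->(-3, -7): sqrt(17) = 4.123106
Sum = 23.185971
Perimeter = 23.186

23.186


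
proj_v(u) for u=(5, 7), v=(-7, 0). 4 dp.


u.v = -35, |v| = sqrt(49) = 7
Scalar projection = u.v / |v| = -35 / sqrt(49) = -5

-5


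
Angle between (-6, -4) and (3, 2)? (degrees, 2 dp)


u.v = -26, |u| = sqrt(52) = 7.2111, |v| = sqrt(13) = 3.6056
cos(theta) = u.v/(|u||v|) = -26/sqrt(676) = -1
theta = acos(-1) = 180 degrees

180 degrees


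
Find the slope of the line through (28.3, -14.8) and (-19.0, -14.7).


slope = (y2-y1)/(x2-x1) = ((-14.7)-(-14.8))/((-19)-28.3) = 0.1/(-47.3) = -0.0021

-0.0021


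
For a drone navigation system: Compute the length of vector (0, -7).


|u| = sqrt(0^2 + (-7)^2) = sqrt(49) = 7

7


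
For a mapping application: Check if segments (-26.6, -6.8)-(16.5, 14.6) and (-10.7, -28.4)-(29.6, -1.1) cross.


Cross products: d1=1304.55, d2=990.34, d3=-1271.22, d4=-957.01
d1*d2 < 0 and d3*d4 < 0? no

No, they don't intersect


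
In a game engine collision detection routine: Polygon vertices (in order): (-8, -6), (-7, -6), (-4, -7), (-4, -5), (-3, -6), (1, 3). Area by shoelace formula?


Shoelace sum: ((-8)*(-6) - (-7)*(-6)) + ((-7)*(-7) - (-4)*(-6)) + ((-4)*(-5) - (-4)*(-7)) + ((-4)*(-6) - (-3)*(-5)) + ((-3)*3 - 1*(-6)) + (1*(-6) - (-8)*3)
= 47
Area = |47|/2 = 23.5

23.5


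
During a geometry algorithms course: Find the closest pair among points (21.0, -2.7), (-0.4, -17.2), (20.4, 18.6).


d(P0,P1) = 25.8498, d(P0,P2) = 21.3084, d(P1,P2) = 41.4039
Closest: P0 and P2

Closest pair: (21.0, -2.7) and (20.4, 18.6), distance = 21.3084


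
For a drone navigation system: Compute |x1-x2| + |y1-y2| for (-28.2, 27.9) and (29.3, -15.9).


|(-28.2)-29.3| + |27.9-(-15.9)| = 57.5 + 43.8 = 101.3

101.3


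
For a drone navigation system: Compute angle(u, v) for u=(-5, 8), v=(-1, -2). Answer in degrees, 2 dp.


u.v = -11, |u| = sqrt(89) = 9.434, |v| = sqrt(5) = 2.2361
cos(theta) = u.v/(|u||v|) = -11/sqrt(445) = -0.52145
theta = acos(-0.52145) = 121.43 degrees

121.43 degrees


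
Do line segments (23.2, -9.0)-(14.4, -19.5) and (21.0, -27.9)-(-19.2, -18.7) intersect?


Cross products: d1=-780.02, d2=-276.96, d3=143.22, d4=-359.84
d1*d2 < 0 and d3*d4 < 0? no

No, they don't intersect


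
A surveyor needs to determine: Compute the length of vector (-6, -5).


|u| = sqrt((-6)^2 + (-5)^2) = sqrt(61) = 7.8102

7.8102


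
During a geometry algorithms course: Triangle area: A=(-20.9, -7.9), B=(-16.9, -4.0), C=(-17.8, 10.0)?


Area = |x_A(y_B-y_C) + x_B(y_C-y_A) + x_C(y_A-y_B)|/2
= |292.6 + (-302.51) + 69.42|/2
= 59.51/2 = 29.755

29.755


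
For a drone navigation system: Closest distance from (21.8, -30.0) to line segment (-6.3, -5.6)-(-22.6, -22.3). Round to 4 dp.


Project P onto AB: t = 0 (clamped to [0,1])
Closest point on segment: (-6.3, -5.6)
Distance: 37.2152

37.2152


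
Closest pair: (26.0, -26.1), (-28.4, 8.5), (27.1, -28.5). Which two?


d(P0,P1) = 64.4711, d(P0,P2) = 2.6401, d(P1,P2) = 66.7027
Closest: P0 and P2

Closest pair: (26.0, -26.1) and (27.1, -28.5), distance = 2.6401


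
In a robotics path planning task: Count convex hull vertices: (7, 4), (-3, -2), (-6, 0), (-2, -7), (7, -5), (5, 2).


Convex hull vertices (CCW): (-6, 0), (-2, -7), (7, -5), (7, 4)
Count = 4

4


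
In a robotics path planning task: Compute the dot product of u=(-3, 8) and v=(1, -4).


u . v = u_x*v_x + u_y*v_y = (-3)*1 + 8*(-4)
= (-3) + (-32) = -35

-35


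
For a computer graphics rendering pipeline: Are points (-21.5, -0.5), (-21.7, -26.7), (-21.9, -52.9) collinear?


Cross product: ((-21.7)-(-21.5))*((-52.9)-(-0.5)) - ((-26.7)-(-0.5))*((-21.9)-(-21.5))
= 0

Yes, collinear


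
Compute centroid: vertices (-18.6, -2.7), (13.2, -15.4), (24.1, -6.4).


Centroid = ((x_A+x_B+x_C)/3, (y_A+y_B+y_C)/3)
= (((-18.6)+13.2+24.1)/3, ((-2.7)+(-15.4)+(-6.4))/3)
= (6.2333, -8.1667)

(6.2333, -8.1667)


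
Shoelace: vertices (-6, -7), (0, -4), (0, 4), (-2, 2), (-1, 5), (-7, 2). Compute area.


Shoelace sum: ((-6)*(-4) - 0*(-7)) + (0*4 - 0*(-4)) + (0*2 - (-2)*4) + ((-2)*5 - (-1)*2) + ((-1)*2 - (-7)*5) + ((-7)*(-7) - (-6)*2)
= 118
Area = |118|/2 = 59

59


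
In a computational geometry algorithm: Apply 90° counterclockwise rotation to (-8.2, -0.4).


90° CCW: (x,y) -> (-y, x)
(-8.2,-0.4) -> (0.4, -8.2)

(0.4, -8.2)


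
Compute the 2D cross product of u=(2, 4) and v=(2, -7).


u x v = u_x*v_y - u_y*v_x = 2*(-7) - 4*2
= (-14) - 8 = -22

-22


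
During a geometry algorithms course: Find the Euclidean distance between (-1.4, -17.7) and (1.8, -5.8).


dx=3.2, dy=11.9
d^2 = 3.2^2 + 11.9^2 = 151.85
d = sqrt(151.85) = 12.3227

12.3227


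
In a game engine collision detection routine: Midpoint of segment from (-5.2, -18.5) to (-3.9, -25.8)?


M = (((-5.2)+(-3.9))/2, ((-18.5)+(-25.8))/2)
= (-4.55, -22.15)

(-4.55, -22.15)


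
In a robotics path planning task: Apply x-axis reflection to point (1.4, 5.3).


Reflection over x-axis: (x,y) -> (x,-y)
(1.4, 5.3) -> (1.4, -5.3)

(1.4, -5.3)


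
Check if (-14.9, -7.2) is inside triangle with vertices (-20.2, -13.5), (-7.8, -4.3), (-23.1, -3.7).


Cross products: AB x AP = 29.36, BC x BP = 48.63, CA x CP = 70.21
All same sign? yes

Yes, inside


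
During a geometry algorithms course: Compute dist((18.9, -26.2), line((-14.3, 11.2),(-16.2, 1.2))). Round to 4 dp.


|cross product| = 403.06
|line direction| = sqrt(103.61) = 10.1789
Distance = 403.06/sqrt(103.61) = 39.5976

39.5976


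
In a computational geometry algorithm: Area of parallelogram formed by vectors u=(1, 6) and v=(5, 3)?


|u x v| = |1*3 - 6*5|
= |3 - 30| = 27

27


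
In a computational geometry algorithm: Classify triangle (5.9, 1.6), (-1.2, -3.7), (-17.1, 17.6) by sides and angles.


Side lengths squared: AB^2=78.5, BC^2=706.5, CA^2=785
Sorted: [78.5, 706.5, 785]
By sides: Scalene, By angles: Right

Scalene, Right


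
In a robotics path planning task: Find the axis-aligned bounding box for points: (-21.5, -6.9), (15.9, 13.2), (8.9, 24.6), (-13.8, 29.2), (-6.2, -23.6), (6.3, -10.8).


x range: [-21.5, 15.9]
y range: [-23.6, 29.2]
Bounding box: (-21.5,-23.6) to (15.9,29.2)

(-21.5,-23.6) to (15.9,29.2)


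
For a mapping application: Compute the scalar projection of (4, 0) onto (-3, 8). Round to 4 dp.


u.v = -12, |v| = sqrt(73) = 8.544
Scalar projection = u.v / |v| = -12 / sqrt(73) = -1.4045

-1.4045


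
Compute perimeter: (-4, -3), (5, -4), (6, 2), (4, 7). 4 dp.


Sides: (-4, -3)->(5, -4): sqrt(82) = 9.055385, (5, -4)->(6, 2): sqrt(37) = 6.082763, (6, 2)->(4, 7): sqrt(29) = 5.385165, (4, 7)->(-4, -3): sqrt(164) = 12.806248
Sum = 33.329561
Perimeter = 33.3296

33.3296


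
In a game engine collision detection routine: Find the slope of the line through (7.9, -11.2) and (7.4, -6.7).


slope = (y2-y1)/(x2-x1) = ((-6.7)-(-11.2))/(7.4-7.9) = 4.5/(-0.5) = -9

-9


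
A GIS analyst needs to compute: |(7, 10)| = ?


|u| = sqrt(7^2 + 10^2) = sqrt(149) = 12.2066

12.2066


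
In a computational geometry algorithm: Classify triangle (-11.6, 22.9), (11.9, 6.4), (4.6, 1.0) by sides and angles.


Side lengths squared: AB^2=824.5, BC^2=82.45, CA^2=742.05
Sorted: [82.45, 742.05, 824.5]
By sides: Scalene, By angles: Right

Scalene, Right


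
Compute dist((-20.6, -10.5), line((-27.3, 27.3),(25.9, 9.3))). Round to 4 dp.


|cross product| = 1890.36
|line direction| = sqrt(3154.24) = 56.1626
Distance = 1890.36/sqrt(3154.24) = 33.6587

33.6587


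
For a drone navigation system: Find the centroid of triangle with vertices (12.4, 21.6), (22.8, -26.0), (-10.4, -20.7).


Centroid = ((x_A+x_B+x_C)/3, (y_A+y_B+y_C)/3)
= ((12.4+22.8+(-10.4))/3, (21.6+(-26)+(-20.7))/3)
= (8.2667, -8.3667)

(8.2667, -8.3667)


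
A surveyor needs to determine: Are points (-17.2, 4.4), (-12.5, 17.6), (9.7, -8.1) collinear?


Cross product: ((-12.5)-(-17.2))*((-8.1)-4.4) - (17.6-4.4)*(9.7-(-17.2))
= -413.83

No, not collinear


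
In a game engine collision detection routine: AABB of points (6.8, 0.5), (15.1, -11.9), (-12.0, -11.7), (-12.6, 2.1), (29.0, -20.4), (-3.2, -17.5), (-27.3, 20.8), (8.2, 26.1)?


x range: [-27.3, 29]
y range: [-20.4, 26.1]
Bounding box: (-27.3,-20.4) to (29,26.1)

(-27.3,-20.4) to (29,26.1)


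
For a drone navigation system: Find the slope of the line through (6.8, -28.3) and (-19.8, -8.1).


slope = (y2-y1)/(x2-x1) = ((-8.1)-(-28.3))/((-19.8)-6.8) = 20.2/(-26.6) = -0.7594

-0.7594


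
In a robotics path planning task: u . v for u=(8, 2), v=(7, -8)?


u . v = u_x*v_x + u_y*v_y = 8*7 + 2*(-8)
= 56 + (-16) = 40

40


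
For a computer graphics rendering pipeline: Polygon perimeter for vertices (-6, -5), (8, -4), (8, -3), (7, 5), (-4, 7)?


Sides: (-6, -5)->(8, -4): sqrt(197) = 14.035669, (8, -4)->(8, -3): sqrt(1) = 1, (8, -3)->(7, 5): sqrt(65) = 8.062258, (7, 5)->(-4, 7): sqrt(125) = 11.18034, (-4, 7)->(-6, -5): sqrt(148) = 12.165525
Sum = 46.443792
Perimeter = 46.4438

46.4438


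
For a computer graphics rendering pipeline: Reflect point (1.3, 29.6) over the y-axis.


Reflection over y-axis: (x,y) -> (-x,y)
(1.3, 29.6) -> (-1.3, 29.6)

(-1.3, 29.6)


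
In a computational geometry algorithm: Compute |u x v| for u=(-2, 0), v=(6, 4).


|u x v| = |(-2)*4 - 0*6|
= |(-8) - 0| = 8

8


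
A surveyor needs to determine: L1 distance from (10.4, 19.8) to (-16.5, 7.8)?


|10.4-(-16.5)| + |19.8-7.8| = 26.9 + 12 = 38.9

38.9


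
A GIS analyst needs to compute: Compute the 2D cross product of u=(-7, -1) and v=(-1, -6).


u x v = u_x*v_y - u_y*v_x = (-7)*(-6) - (-1)*(-1)
= 42 - 1 = 41

41


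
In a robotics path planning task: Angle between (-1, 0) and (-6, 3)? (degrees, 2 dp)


u.v = 6, |u| = sqrt(1) = 1, |v| = sqrt(45) = 6.7082
cos(theta) = u.v/(|u||v|) = 6/sqrt(45) = 0.894427
theta = acos(0.894427) = 26.57 degrees

26.57 degrees


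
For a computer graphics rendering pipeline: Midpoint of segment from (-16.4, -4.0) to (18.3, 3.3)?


M = (((-16.4)+18.3)/2, ((-4)+3.3)/2)
= (0.95, -0.35)

(0.95, -0.35)


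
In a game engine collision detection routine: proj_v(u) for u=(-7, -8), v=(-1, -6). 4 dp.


u.v = 55, |v| = sqrt(37) = 6.0828
Scalar projection = u.v / |v| = 55 / sqrt(37) = 9.0419

9.0419


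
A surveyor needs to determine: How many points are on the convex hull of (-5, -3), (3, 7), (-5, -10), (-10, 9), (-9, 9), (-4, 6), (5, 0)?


Convex hull vertices (CCW): (-10, 9), (-5, -10), (5, 0), (3, 7), (-9, 9)
Count = 5

5


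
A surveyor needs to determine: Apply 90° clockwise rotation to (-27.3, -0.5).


90° CW: (x,y) -> (y, -x)
(-27.3,-0.5) -> (-0.5, 27.3)

(-0.5, 27.3)


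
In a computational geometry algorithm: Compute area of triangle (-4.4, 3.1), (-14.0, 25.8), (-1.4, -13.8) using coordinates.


Area = |x_A(y_B-y_C) + x_B(y_C-y_A) + x_C(y_A-y_B)|/2
= |(-174.24) + 236.6 + 31.78|/2
= 94.14/2 = 47.07

47.07


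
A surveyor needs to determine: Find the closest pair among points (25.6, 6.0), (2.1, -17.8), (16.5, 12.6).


d(P0,P1) = 33.4468, d(P0,P2) = 11.2414, d(P1,P2) = 33.6381
Closest: P0 and P2

Closest pair: (25.6, 6.0) and (16.5, 12.6), distance = 11.2414


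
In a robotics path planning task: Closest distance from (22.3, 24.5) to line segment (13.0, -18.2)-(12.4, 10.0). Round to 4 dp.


Project P onto AB: t = 1 (clamped to [0,1])
Closest point on segment: (12.4, 10)
Distance: 17.5573

17.5573


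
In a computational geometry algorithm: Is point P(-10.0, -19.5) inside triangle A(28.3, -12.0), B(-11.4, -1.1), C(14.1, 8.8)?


Cross products: AB x AP = 715.22, BC x BP = -483.06, CA x CP = -903.14
All same sign? no

No, outside


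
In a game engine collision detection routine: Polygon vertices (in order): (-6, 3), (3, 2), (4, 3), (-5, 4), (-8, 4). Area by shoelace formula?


Shoelace sum: ((-6)*2 - 3*3) + (3*3 - 4*2) + (4*4 - (-5)*3) + ((-5)*4 - (-8)*4) + ((-8)*3 - (-6)*4)
= 23
Area = |23|/2 = 11.5

11.5


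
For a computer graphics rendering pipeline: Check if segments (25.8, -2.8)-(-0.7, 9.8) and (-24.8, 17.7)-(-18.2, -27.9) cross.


Cross products: d1=2172.06, d2=1046.82, d3=94.31, d4=1219.55
d1*d2 < 0 and d3*d4 < 0? no

No, they don't intersect


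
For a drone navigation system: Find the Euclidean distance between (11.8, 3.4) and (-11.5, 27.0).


dx=-23.3, dy=23.6
d^2 = (-23.3)^2 + 23.6^2 = 1099.85
d = sqrt(1099.85) = 33.164

33.164


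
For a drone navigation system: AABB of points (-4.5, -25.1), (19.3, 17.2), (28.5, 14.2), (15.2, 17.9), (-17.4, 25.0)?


x range: [-17.4, 28.5]
y range: [-25.1, 25]
Bounding box: (-17.4,-25.1) to (28.5,25)

(-17.4,-25.1) to (28.5,25)


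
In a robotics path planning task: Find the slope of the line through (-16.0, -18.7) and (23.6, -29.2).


slope = (y2-y1)/(x2-x1) = ((-29.2)-(-18.7))/(23.6-(-16)) = (-10.5)/39.6 = -0.2652

-0.2652


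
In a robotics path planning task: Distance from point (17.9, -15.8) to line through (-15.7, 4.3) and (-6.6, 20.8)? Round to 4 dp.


|cross product| = 737.31
|line direction| = sqrt(355.06) = 18.843
Distance = 737.31/sqrt(355.06) = 39.129

39.129


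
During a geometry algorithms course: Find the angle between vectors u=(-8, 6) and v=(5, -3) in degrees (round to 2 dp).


u.v = -58, |u| = sqrt(100) = 10, |v| = sqrt(34) = 5.831
cos(theta) = u.v/(|u||v|) = -58/sqrt(3400) = -0.994692
theta = acos(-0.994692) = 174.09 degrees

174.09 degrees


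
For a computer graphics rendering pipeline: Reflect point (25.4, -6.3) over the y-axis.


Reflection over y-axis: (x,y) -> (-x,y)
(25.4, -6.3) -> (-25.4, -6.3)

(-25.4, -6.3)


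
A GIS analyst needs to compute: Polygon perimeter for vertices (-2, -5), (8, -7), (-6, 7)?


Sides: (-2, -5)->(8, -7): sqrt(104) = 10.198039, (8, -7)->(-6, 7): sqrt(392) = 19.79899, (-6, 7)->(-2, -5): sqrt(160) = 12.649111
Sum = 42.64614
Perimeter = 42.6461

42.6461


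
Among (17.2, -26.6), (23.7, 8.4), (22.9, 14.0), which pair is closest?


d(P0,P1) = 35.5985, d(P0,P2) = 40.9982, d(P1,P2) = 5.6569
Closest: P1 and P2

Closest pair: (23.7, 8.4) and (22.9, 14.0), distance = 5.6569


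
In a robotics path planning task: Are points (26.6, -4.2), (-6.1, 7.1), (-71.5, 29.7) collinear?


Cross product: ((-6.1)-26.6)*(29.7-(-4.2)) - (7.1-(-4.2))*((-71.5)-26.6)
= 0

Yes, collinear


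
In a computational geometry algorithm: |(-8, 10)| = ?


|u| = sqrt((-8)^2 + 10^2) = sqrt(164) = 12.8062

12.8062


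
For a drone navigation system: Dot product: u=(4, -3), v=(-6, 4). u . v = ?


u . v = u_x*v_x + u_y*v_y = 4*(-6) + (-3)*4
= (-24) + (-12) = -36

-36


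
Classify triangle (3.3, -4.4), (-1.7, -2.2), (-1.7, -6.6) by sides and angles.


Side lengths squared: AB^2=29.84, BC^2=19.36, CA^2=29.84
Sorted: [19.36, 29.84, 29.84]
By sides: Isosceles, By angles: Acute

Isosceles, Acute


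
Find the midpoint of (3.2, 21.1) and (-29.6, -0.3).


M = ((3.2+(-29.6))/2, (21.1+(-0.3))/2)
= (-13.2, 10.4)

(-13.2, 10.4)


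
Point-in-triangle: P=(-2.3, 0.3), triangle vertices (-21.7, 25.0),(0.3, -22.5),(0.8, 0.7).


Cross products: AB x AP = 378.1, BC x BP = 71.72, CA x CP = 84.33
All same sign? yes

Yes, inside


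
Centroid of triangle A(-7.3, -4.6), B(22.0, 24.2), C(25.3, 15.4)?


Centroid = ((x_A+x_B+x_C)/3, (y_A+y_B+y_C)/3)
= (((-7.3)+22+25.3)/3, ((-4.6)+24.2+15.4)/3)
= (13.3333, 11.6667)

(13.3333, 11.6667)


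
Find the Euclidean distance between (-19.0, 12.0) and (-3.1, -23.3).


dx=15.9, dy=-35.3
d^2 = 15.9^2 + (-35.3)^2 = 1498.9
d = sqrt(1498.9) = 38.7156

38.7156


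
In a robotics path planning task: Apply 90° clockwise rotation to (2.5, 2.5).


90° CW: (x,y) -> (y, -x)
(2.5,2.5) -> (2.5, -2.5)

(2.5, -2.5)


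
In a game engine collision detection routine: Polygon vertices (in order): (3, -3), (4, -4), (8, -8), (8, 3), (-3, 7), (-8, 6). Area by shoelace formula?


Shoelace sum: (3*(-4) - 4*(-3)) + (4*(-8) - 8*(-4)) + (8*3 - 8*(-8)) + (8*7 - (-3)*3) + ((-3)*6 - (-8)*7) + ((-8)*(-3) - 3*6)
= 197
Area = |197|/2 = 98.5

98.5


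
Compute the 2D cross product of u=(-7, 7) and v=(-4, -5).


u x v = u_x*v_y - u_y*v_x = (-7)*(-5) - 7*(-4)
= 35 - (-28) = 63

63


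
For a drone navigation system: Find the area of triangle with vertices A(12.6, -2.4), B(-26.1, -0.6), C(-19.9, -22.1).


Area = |x_A(y_B-y_C) + x_B(y_C-y_A) + x_C(y_A-y_B)|/2
= |270.9 + 514.17 + 35.82|/2
= 820.89/2 = 410.445

410.445


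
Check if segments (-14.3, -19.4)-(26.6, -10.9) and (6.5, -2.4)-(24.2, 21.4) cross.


Cross products: d1=194.14, d2=-628.83, d3=518.5, d4=1341.47
d1*d2 < 0 and d3*d4 < 0? no

No, they don't intersect


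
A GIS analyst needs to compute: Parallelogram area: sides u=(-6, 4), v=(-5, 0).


|u x v| = |(-6)*0 - 4*(-5)|
= |0 - (-20)| = 20

20


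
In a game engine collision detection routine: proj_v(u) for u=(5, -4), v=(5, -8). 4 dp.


u.v = 57, |v| = sqrt(89) = 9.434
Scalar projection = u.v / |v| = 57 / sqrt(89) = 6.042

6.042


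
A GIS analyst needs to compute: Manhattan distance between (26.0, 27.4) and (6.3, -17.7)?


|26-6.3| + |27.4-(-17.7)| = 19.7 + 45.1 = 64.8

64.8


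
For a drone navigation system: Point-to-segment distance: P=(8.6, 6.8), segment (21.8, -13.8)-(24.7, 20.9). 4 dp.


Project P onto AB: t = 0.558 (clamped to [0,1])
Closest point on segment: (23.4181, 5.5616)
Distance: 14.8698

14.8698


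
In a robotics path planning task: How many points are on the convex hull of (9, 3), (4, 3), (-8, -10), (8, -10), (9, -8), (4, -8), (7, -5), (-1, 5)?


Convex hull vertices (CCW): (-8, -10), (8, -10), (9, -8), (9, 3), (-1, 5)
Count = 5

5


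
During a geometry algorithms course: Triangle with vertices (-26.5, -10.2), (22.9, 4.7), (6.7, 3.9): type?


Side lengths squared: AB^2=2662.37, BC^2=263.08, CA^2=1301.05
Sorted: [263.08, 1301.05, 2662.37]
By sides: Scalene, By angles: Obtuse

Scalene, Obtuse


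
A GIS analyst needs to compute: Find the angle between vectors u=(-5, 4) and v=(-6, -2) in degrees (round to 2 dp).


u.v = 22, |u| = sqrt(41) = 6.4031, |v| = sqrt(40) = 6.3246
cos(theta) = u.v/(|u||v|) = 22/sqrt(1640) = 0.543251
theta = acos(0.543251) = 57.09 degrees

57.09 degrees


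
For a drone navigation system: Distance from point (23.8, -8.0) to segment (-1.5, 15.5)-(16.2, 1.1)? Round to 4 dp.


Project P onto AB: t = 1 (clamped to [0,1])
Closest point on segment: (16.2, 1.1)
Distance: 11.8562

11.8562


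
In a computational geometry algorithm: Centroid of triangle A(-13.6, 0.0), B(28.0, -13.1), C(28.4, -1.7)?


Centroid = ((x_A+x_B+x_C)/3, (y_A+y_B+y_C)/3)
= (((-13.6)+28+28.4)/3, (0+(-13.1)+(-1.7))/3)
= (14.2667, -4.9333)

(14.2667, -4.9333)


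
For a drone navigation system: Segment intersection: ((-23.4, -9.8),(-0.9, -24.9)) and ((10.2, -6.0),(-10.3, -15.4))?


Cross products: d1=-237.94, d2=283.11, d3=592.86, d4=71.81
d1*d2 < 0 and d3*d4 < 0? no

No, they don't intersect


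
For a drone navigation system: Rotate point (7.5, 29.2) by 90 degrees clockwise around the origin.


90° CW: (x,y) -> (y, -x)
(7.5,29.2) -> (29.2, -7.5)

(29.2, -7.5)


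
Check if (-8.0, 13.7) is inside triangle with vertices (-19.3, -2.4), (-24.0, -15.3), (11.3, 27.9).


Cross products: AB x AP = 70.1, BC x BP = 332.5, CA x CP = -150.27
All same sign? no

No, outside


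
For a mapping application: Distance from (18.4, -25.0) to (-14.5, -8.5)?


dx=-32.9, dy=16.5
d^2 = (-32.9)^2 + 16.5^2 = 1354.66
d = sqrt(1354.66) = 36.8057

36.8057


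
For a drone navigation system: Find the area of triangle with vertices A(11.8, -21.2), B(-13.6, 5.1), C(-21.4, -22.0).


Area = |x_A(y_B-y_C) + x_B(y_C-y_A) + x_C(y_A-y_B)|/2
= |319.78 + 10.88 + 562.82|/2
= 893.48/2 = 446.74

446.74


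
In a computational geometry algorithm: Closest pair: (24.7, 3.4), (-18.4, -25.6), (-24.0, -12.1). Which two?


d(P0,P1) = 51.9481, d(P0,P2) = 51.1071, d(P1,P2) = 14.6154
Closest: P1 and P2

Closest pair: (-18.4, -25.6) and (-24.0, -12.1), distance = 14.6154


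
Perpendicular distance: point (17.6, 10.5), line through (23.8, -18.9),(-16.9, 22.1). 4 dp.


|cross product| = 942.38
|line direction| = sqrt(3337.49) = 57.771
Distance = 942.38/sqrt(3337.49) = 16.3123

16.3123


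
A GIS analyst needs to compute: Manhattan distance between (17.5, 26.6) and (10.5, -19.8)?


|17.5-10.5| + |26.6-(-19.8)| = 7 + 46.4 = 53.4

53.4


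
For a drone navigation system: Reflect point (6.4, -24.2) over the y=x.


Reflection over y=x: (x,y) -> (y,x)
(6.4, -24.2) -> (-24.2, 6.4)

(-24.2, 6.4)


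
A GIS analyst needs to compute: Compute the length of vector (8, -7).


|u| = sqrt(8^2 + (-7)^2) = sqrt(113) = 10.6301

10.6301


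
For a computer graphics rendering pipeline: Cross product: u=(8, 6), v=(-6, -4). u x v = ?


u x v = u_x*v_y - u_y*v_x = 8*(-4) - 6*(-6)
= (-32) - (-36) = 4

4
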